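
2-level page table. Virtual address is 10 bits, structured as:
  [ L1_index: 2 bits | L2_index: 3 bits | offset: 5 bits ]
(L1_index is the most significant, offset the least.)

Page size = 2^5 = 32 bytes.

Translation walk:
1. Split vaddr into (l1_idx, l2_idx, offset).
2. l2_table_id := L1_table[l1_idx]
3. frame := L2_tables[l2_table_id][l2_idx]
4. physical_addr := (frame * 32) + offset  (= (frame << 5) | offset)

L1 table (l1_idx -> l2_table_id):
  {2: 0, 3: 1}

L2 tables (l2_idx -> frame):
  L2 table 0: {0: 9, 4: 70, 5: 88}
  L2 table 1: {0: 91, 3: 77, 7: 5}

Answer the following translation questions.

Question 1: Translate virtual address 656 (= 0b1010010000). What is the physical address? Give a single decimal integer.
vaddr = 656 = 0b1010010000
Split: l1_idx=2, l2_idx=4, offset=16
L1[2] = 0
L2[0][4] = 70
paddr = 70 * 32 + 16 = 2256

Answer: 2256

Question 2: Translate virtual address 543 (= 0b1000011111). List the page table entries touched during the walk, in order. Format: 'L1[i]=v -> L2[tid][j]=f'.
Answer: L1[2]=0 -> L2[0][0]=9

Derivation:
vaddr = 543 = 0b1000011111
Split: l1_idx=2, l2_idx=0, offset=31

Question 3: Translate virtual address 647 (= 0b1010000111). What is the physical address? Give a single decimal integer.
Answer: 2247

Derivation:
vaddr = 647 = 0b1010000111
Split: l1_idx=2, l2_idx=4, offset=7
L1[2] = 0
L2[0][4] = 70
paddr = 70 * 32 + 7 = 2247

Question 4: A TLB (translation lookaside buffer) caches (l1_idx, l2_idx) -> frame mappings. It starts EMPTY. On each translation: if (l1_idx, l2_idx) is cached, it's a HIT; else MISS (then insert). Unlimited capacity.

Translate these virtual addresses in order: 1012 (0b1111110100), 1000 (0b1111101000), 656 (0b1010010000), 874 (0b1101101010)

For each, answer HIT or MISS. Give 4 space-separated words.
Answer: MISS HIT MISS MISS

Derivation:
vaddr=1012: (3,7) not in TLB -> MISS, insert
vaddr=1000: (3,7) in TLB -> HIT
vaddr=656: (2,4) not in TLB -> MISS, insert
vaddr=874: (3,3) not in TLB -> MISS, insert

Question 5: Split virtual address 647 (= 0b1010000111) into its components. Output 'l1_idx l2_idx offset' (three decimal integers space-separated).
vaddr = 647 = 0b1010000111
  top 2 bits -> l1_idx = 2
  next 3 bits -> l2_idx = 4
  bottom 5 bits -> offset = 7

Answer: 2 4 7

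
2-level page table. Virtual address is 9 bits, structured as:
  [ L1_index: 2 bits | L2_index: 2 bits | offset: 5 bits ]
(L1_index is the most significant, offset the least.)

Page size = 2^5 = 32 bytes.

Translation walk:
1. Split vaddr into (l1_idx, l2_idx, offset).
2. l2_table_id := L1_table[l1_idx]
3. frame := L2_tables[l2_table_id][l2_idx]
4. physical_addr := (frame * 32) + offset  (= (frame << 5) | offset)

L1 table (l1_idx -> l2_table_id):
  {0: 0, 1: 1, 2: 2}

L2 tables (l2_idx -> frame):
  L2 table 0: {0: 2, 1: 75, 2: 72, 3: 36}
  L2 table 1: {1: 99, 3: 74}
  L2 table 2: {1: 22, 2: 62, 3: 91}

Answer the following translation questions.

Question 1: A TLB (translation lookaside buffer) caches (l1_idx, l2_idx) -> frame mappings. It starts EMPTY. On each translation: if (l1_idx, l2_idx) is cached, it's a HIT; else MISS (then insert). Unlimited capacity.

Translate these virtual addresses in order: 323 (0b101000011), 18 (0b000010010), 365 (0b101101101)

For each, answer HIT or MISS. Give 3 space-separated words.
Answer: MISS MISS MISS

Derivation:
vaddr=323: (2,2) not in TLB -> MISS, insert
vaddr=18: (0,0) not in TLB -> MISS, insert
vaddr=365: (2,3) not in TLB -> MISS, insert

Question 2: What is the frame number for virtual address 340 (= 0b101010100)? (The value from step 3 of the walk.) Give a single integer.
Answer: 62

Derivation:
vaddr = 340: l1_idx=2, l2_idx=2
L1[2] = 2; L2[2][2] = 62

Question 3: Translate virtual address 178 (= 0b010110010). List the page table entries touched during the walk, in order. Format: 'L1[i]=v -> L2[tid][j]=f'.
vaddr = 178 = 0b010110010
Split: l1_idx=1, l2_idx=1, offset=18

Answer: L1[1]=1 -> L2[1][1]=99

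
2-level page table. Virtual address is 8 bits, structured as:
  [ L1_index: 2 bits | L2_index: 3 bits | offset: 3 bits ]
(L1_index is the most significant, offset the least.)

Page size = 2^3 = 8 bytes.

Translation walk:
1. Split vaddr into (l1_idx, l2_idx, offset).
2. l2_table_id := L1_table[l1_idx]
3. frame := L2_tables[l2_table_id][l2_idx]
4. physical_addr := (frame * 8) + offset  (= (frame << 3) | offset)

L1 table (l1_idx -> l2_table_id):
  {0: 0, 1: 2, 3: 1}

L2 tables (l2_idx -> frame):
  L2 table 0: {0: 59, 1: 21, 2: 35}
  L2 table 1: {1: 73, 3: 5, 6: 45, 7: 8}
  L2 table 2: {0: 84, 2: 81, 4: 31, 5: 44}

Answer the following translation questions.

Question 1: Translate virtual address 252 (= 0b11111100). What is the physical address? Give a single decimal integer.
vaddr = 252 = 0b11111100
Split: l1_idx=3, l2_idx=7, offset=4
L1[3] = 1
L2[1][7] = 8
paddr = 8 * 8 + 4 = 68

Answer: 68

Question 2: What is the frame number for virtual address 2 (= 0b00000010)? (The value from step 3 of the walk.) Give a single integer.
Answer: 59

Derivation:
vaddr = 2: l1_idx=0, l2_idx=0
L1[0] = 0; L2[0][0] = 59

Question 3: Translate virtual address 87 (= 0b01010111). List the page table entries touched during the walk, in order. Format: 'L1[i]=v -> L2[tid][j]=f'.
Answer: L1[1]=2 -> L2[2][2]=81

Derivation:
vaddr = 87 = 0b01010111
Split: l1_idx=1, l2_idx=2, offset=7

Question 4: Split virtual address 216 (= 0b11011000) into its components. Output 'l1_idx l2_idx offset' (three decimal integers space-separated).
vaddr = 216 = 0b11011000
  top 2 bits -> l1_idx = 3
  next 3 bits -> l2_idx = 3
  bottom 3 bits -> offset = 0

Answer: 3 3 0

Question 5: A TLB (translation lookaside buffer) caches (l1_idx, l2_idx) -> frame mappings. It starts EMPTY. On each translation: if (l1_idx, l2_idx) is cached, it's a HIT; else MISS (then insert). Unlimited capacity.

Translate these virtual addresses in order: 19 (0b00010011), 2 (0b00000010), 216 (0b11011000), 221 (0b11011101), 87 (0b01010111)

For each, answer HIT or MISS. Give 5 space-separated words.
Answer: MISS MISS MISS HIT MISS

Derivation:
vaddr=19: (0,2) not in TLB -> MISS, insert
vaddr=2: (0,0) not in TLB -> MISS, insert
vaddr=216: (3,3) not in TLB -> MISS, insert
vaddr=221: (3,3) in TLB -> HIT
vaddr=87: (1,2) not in TLB -> MISS, insert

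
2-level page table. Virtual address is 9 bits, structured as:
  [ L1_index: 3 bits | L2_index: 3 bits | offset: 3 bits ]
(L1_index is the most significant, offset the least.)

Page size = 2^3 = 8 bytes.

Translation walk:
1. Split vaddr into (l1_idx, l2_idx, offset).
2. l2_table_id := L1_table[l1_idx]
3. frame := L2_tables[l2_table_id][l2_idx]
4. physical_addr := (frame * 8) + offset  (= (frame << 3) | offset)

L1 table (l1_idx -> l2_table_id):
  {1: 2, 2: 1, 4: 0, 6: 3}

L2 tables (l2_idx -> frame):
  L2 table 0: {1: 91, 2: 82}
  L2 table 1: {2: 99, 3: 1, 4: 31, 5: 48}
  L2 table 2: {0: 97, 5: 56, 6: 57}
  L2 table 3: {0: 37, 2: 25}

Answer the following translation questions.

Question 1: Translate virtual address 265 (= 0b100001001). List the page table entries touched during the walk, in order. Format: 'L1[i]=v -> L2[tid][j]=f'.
Answer: L1[4]=0 -> L2[0][1]=91

Derivation:
vaddr = 265 = 0b100001001
Split: l1_idx=4, l2_idx=1, offset=1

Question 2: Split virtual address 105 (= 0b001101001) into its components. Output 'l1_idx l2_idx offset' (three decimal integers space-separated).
Answer: 1 5 1

Derivation:
vaddr = 105 = 0b001101001
  top 3 bits -> l1_idx = 1
  next 3 bits -> l2_idx = 5
  bottom 3 bits -> offset = 1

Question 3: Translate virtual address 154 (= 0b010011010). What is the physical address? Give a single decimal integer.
vaddr = 154 = 0b010011010
Split: l1_idx=2, l2_idx=3, offset=2
L1[2] = 1
L2[1][3] = 1
paddr = 1 * 8 + 2 = 10

Answer: 10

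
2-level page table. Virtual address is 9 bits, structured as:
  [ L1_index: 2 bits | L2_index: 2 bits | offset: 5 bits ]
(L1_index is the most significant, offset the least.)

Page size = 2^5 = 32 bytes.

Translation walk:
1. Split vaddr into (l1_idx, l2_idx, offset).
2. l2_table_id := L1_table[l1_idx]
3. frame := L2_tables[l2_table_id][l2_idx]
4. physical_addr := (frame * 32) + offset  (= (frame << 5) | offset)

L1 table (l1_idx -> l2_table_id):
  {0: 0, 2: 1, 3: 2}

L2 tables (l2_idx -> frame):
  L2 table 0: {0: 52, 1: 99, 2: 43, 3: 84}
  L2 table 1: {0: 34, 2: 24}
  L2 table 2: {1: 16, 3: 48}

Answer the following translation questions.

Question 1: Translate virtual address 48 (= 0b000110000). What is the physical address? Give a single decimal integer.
Answer: 3184

Derivation:
vaddr = 48 = 0b000110000
Split: l1_idx=0, l2_idx=1, offset=16
L1[0] = 0
L2[0][1] = 99
paddr = 99 * 32 + 16 = 3184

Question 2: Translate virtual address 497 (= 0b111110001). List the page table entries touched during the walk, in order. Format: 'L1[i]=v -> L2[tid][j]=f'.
Answer: L1[3]=2 -> L2[2][3]=48

Derivation:
vaddr = 497 = 0b111110001
Split: l1_idx=3, l2_idx=3, offset=17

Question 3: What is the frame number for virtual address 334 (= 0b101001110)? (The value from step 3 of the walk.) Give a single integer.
vaddr = 334: l1_idx=2, l2_idx=2
L1[2] = 1; L2[1][2] = 24

Answer: 24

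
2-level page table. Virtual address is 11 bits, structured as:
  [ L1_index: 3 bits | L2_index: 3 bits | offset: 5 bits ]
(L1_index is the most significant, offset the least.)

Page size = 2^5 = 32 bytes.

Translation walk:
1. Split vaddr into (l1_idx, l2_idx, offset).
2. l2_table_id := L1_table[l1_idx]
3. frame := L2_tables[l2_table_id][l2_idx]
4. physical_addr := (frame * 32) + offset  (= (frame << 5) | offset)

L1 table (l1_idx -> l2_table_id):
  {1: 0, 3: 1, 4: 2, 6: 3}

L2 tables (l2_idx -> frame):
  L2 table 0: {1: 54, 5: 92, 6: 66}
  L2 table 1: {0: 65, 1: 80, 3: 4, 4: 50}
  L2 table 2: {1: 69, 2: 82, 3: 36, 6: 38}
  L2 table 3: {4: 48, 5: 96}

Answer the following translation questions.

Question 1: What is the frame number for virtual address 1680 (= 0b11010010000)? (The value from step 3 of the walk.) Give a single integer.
Answer: 48

Derivation:
vaddr = 1680: l1_idx=6, l2_idx=4
L1[6] = 3; L2[3][4] = 48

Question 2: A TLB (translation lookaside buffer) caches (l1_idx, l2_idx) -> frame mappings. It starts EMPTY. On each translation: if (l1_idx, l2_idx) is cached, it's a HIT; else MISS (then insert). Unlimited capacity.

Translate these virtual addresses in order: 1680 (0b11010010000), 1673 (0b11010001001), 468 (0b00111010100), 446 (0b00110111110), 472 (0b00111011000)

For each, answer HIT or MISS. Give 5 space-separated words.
Answer: MISS HIT MISS MISS HIT

Derivation:
vaddr=1680: (6,4) not in TLB -> MISS, insert
vaddr=1673: (6,4) in TLB -> HIT
vaddr=468: (1,6) not in TLB -> MISS, insert
vaddr=446: (1,5) not in TLB -> MISS, insert
vaddr=472: (1,6) in TLB -> HIT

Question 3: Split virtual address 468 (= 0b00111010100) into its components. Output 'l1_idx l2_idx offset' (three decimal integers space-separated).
Answer: 1 6 20

Derivation:
vaddr = 468 = 0b00111010100
  top 3 bits -> l1_idx = 1
  next 3 bits -> l2_idx = 6
  bottom 5 bits -> offset = 20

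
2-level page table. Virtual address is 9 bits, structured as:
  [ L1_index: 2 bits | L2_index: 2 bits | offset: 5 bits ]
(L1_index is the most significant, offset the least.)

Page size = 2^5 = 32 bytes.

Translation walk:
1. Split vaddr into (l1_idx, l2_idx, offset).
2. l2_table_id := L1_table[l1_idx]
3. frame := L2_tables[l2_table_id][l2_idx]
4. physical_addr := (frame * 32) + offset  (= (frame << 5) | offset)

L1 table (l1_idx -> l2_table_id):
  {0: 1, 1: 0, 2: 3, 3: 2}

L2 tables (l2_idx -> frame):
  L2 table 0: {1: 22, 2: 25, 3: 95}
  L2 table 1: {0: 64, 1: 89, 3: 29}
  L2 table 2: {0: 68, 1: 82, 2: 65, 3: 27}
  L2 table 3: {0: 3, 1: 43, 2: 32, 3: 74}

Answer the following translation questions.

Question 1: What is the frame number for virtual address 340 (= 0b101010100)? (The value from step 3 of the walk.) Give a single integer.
vaddr = 340: l1_idx=2, l2_idx=2
L1[2] = 3; L2[3][2] = 32

Answer: 32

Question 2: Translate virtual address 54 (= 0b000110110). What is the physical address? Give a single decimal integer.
vaddr = 54 = 0b000110110
Split: l1_idx=0, l2_idx=1, offset=22
L1[0] = 1
L2[1][1] = 89
paddr = 89 * 32 + 22 = 2870

Answer: 2870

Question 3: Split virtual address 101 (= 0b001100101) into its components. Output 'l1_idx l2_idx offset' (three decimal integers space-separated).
Answer: 0 3 5

Derivation:
vaddr = 101 = 0b001100101
  top 2 bits -> l1_idx = 0
  next 2 bits -> l2_idx = 3
  bottom 5 bits -> offset = 5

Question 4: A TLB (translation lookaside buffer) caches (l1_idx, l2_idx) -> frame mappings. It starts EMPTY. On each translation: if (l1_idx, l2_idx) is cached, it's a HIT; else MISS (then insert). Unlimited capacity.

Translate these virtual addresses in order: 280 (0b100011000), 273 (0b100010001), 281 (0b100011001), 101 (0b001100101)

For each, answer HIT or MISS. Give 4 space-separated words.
Answer: MISS HIT HIT MISS

Derivation:
vaddr=280: (2,0) not in TLB -> MISS, insert
vaddr=273: (2,0) in TLB -> HIT
vaddr=281: (2,0) in TLB -> HIT
vaddr=101: (0,3) not in TLB -> MISS, insert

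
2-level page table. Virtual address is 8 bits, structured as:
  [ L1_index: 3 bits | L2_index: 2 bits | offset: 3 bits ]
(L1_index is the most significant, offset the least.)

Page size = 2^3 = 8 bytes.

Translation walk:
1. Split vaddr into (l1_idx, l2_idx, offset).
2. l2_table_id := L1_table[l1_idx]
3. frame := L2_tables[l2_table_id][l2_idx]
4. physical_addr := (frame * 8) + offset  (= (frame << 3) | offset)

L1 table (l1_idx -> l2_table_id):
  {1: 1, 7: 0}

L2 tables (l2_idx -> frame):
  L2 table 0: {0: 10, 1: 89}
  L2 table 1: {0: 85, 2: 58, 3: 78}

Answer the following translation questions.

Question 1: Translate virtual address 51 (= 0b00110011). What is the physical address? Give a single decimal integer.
Answer: 467

Derivation:
vaddr = 51 = 0b00110011
Split: l1_idx=1, l2_idx=2, offset=3
L1[1] = 1
L2[1][2] = 58
paddr = 58 * 8 + 3 = 467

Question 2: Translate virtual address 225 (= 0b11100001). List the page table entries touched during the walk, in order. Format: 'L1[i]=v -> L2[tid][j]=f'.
vaddr = 225 = 0b11100001
Split: l1_idx=7, l2_idx=0, offset=1

Answer: L1[7]=0 -> L2[0][0]=10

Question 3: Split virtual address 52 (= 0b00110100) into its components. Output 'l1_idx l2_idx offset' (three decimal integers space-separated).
Answer: 1 2 4

Derivation:
vaddr = 52 = 0b00110100
  top 3 bits -> l1_idx = 1
  next 2 bits -> l2_idx = 2
  bottom 3 bits -> offset = 4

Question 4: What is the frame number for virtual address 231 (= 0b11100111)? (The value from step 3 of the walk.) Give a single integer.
vaddr = 231: l1_idx=7, l2_idx=0
L1[7] = 0; L2[0][0] = 10

Answer: 10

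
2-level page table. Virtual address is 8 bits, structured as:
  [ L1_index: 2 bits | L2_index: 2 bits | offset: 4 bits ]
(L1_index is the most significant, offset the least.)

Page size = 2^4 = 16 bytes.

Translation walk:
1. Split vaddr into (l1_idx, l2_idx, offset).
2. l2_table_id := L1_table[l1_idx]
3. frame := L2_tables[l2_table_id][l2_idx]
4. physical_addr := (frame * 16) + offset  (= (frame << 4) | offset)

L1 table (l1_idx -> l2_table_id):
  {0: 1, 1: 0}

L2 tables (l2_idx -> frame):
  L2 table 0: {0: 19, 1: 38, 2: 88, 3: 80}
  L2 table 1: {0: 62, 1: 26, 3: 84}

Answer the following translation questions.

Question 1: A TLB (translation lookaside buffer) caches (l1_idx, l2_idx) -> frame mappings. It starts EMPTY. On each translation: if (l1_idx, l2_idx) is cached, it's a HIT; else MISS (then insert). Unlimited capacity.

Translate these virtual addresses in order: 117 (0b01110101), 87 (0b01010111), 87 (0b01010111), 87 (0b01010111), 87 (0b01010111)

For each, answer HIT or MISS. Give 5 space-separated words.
vaddr=117: (1,3) not in TLB -> MISS, insert
vaddr=87: (1,1) not in TLB -> MISS, insert
vaddr=87: (1,1) in TLB -> HIT
vaddr=87: (1,1) in TLB -> HIT
vaddr=87: (1,1) in TLB -> HIT

Answer: MISS MISS HIT HIT HIT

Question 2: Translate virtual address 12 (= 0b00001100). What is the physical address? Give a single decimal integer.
vaddr = 12 = 0b00001100
Split: l1_idx=0, l2_idx=0, offset=12
L1[0] = 1
L2[1][0] = 62
paddr = 62 * 16 + 12 = 1004

Answer: 1004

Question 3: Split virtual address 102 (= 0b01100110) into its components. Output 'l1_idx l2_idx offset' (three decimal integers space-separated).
vaddr = 102 = 0b01100110
  top 2 bits -> l1_idx = 1
  next 2 bits -> l2_idx = 2
  bottom 4 bits -> offset = 6

Answer: 1 2 6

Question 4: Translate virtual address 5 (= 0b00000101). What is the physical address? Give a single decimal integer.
Answer: 997

Derivation:
vaddr = 5 = 0b00000101
Split: l1_idx=0, l2_idx=0, offset=5
L1[0] = 1
L2[1][0] = 62
paddr = 62 * 16 + 5 = 997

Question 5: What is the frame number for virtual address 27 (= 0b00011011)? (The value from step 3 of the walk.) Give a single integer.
Answer: 26

Derivation:
vaddr = 27: l1_idx=0, l2_idx=1
L1[0] = 1; L2[1][1] = 26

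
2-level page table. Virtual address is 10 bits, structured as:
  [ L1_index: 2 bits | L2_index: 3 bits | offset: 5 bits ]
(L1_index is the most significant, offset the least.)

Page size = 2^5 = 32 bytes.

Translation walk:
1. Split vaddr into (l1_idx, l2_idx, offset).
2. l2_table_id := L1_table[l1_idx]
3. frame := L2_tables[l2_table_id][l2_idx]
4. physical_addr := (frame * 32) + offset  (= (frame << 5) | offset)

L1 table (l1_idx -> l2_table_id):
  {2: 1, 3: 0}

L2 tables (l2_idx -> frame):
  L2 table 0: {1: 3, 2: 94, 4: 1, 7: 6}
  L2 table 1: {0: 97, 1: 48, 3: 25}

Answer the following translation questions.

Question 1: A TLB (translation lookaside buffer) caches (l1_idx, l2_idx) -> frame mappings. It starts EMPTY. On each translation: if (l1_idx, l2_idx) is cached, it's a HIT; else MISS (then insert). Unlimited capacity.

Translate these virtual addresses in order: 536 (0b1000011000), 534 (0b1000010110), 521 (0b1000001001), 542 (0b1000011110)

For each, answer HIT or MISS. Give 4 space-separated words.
vaddr=536: (2,0) not in TLB -> MISS, insert
vaddr=534: (2,0) in TLB -> HIT
vaddr=521: (2,0) in TLB -> HIT
vaddr=542: (2,0) in TLB -> HIT

Answer: MISS HIT HIT HIT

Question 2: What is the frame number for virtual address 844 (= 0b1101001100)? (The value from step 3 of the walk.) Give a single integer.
vaddr = 844: l1_idx=3, l2_idx=2
L1[3] = 0; L2[0][2] = 94

Answer: 94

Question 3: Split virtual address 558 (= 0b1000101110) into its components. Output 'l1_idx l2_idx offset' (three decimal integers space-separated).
vaddr = 558 = 0b1000101110
  top 2 bits -> l1_idx = 2
  next 3 bits -> l2_idx = 1
  bottom 5 bits -> offset = 14

Answer: 2 1 14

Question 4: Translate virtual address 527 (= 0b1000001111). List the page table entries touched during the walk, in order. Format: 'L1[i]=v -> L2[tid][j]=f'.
Answer: L1[2]=1 -> L2[1][0]=97

Derivation:
vaddr = 527 = 0b1000001111
Split: l1_idx=2, l2_idx=0, offset=15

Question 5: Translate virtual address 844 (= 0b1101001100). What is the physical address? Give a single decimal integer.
vaddr = 844 = 0b1101001100
Split: l1_idx=3, l2_idx=2, offset=12
L1[3] = 0
L2[0][2] = 94
paddr = 94 * 32 + 12 = 3020

Answer: 3020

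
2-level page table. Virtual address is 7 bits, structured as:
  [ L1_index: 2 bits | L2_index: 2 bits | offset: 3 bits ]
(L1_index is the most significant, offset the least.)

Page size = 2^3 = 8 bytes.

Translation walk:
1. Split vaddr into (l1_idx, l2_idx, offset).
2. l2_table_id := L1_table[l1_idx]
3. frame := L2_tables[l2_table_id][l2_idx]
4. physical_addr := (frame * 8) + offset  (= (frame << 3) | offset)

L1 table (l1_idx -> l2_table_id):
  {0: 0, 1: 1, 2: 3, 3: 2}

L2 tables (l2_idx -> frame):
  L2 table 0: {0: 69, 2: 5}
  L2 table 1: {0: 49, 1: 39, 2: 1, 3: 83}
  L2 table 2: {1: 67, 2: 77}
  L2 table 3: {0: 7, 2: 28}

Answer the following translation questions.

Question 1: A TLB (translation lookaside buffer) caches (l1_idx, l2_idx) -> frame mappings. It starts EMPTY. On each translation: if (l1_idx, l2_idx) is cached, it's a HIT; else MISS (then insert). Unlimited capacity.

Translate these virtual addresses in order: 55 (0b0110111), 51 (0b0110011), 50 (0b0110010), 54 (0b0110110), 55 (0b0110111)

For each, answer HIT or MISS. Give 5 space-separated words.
Answer: MISS HIT HIT HIT HIT

Derivation:
vaddr=55: (1,2) not in TLB -> MISS, insert
vaddr=51: (1,2) in TLB -> HIT
vaddr=50: (1,2) in TLB -> HIT
vaddr=54: (1,2) in TLB -> HIT
vaddr=55: (1,2) in TLB -> HIT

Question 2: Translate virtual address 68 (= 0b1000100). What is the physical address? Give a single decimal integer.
Answer: 60

Derivation:
vaddr = 68 = 0b1000100
Split: l1_idx=2, l2_idx=0, offset=4
L1[2] = 3
L2[3][0] = 7
paddr = 7 * 8 + 4 = 60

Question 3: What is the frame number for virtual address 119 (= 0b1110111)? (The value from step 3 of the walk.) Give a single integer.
Answer: 77

Derivation:
vaddr = 119: l1_idx=3, l2_idx=2
L1[3] = 2; L2[2][2] = 77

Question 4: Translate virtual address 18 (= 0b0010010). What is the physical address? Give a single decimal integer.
vaddr = 18 = 0b0010010
Split: l1_idx=0, l2_idx=2, offset=2
L1[0] = 0
L2[0][2] = 5
paddr = 5 * 8 + 2 = 42

Answer: 42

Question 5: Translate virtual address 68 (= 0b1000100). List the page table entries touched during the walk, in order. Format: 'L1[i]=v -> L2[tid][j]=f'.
Answer: L1[2]=3 -> L2[3][0]=7

Derivation:
vaddr = 68 = 0b1000100
Split: l1_idx=2, l2_idx=0, offset=4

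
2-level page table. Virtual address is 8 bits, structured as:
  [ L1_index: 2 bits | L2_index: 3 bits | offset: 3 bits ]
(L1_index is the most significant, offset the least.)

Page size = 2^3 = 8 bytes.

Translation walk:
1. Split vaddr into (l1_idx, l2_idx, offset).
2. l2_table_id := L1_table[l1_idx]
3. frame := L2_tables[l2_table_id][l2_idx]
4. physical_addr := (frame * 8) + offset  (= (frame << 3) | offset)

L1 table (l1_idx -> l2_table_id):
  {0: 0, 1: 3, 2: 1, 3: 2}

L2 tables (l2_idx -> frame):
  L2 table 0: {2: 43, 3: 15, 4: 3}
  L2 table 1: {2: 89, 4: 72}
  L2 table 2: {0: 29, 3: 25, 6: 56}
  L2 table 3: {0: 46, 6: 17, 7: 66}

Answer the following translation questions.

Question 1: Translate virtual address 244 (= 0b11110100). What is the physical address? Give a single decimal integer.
vaddr = 244 = 0b11110100
Split: l1_idx=3, l2_idx=6, offset=4
L1[3] = 2
L2[2][6] = 56
paddr = 56 * 8 + 4 = 452

Answer: 452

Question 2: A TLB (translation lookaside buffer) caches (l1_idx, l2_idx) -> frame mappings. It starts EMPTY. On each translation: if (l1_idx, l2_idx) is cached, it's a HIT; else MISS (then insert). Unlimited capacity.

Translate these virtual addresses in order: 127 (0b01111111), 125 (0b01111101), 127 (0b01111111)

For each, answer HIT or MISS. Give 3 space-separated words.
vaddr=127: (1,7) not in TLB -> MISS, insert
vaddr=125: (1,7) in TLB -> HIT
vaddr=127: (1,7) in TLB -> HIT

Answer: MISS HIT HIT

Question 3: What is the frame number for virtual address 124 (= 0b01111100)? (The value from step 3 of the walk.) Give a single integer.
Answer: 66

Derivation:
vaddr = 124: l1_idx=1, l2_idx=7
L1[1] = 3; L2[3][7] = 66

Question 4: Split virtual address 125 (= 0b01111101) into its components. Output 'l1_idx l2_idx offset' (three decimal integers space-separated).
Answer: 1 7 5

Derivation:
vaddr = 125 = 0b01111101
  top 2 bits -> l1_idx = 1
  next 3 bits -> l2_idx = 7
  bottom 3 bits -> offset = 5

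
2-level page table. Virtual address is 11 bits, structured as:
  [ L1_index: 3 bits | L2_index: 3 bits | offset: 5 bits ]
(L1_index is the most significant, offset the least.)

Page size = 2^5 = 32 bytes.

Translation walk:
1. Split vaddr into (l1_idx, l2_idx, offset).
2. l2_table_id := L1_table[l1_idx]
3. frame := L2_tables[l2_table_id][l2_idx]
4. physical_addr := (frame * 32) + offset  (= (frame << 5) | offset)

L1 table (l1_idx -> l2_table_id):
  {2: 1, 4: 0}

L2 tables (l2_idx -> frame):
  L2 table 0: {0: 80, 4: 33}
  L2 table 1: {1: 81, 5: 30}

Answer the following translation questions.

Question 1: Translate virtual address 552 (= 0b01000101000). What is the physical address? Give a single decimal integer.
vaddr = 552 = 0b01000101000
Split: l1_idx=2, l2_idx=1, offset=8
L1[2] = 1
L2[1][1] = 81
paddr = 81 * 32 + 8 = 2600

Answer: 2600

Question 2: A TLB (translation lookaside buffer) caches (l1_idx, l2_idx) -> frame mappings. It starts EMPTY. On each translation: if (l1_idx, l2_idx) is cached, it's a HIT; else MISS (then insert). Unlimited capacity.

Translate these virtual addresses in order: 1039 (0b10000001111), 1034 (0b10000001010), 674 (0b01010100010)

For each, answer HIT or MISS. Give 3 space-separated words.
Answer: MISS HIT MISS

Derivation:
vaddr=1039: (4,0) not in TLB -> MISS, insert
vaddr=1034: (4,0) in TLB -> HIT
vaddr=674: (2,5) not in TLB -> MISS, insert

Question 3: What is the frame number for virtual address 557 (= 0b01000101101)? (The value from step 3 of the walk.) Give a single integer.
Answer: 81

Derivation:
vaddr = 557: l1_idx=2, l2_idx=1
L1[2] = 1; L2[1][1] = 81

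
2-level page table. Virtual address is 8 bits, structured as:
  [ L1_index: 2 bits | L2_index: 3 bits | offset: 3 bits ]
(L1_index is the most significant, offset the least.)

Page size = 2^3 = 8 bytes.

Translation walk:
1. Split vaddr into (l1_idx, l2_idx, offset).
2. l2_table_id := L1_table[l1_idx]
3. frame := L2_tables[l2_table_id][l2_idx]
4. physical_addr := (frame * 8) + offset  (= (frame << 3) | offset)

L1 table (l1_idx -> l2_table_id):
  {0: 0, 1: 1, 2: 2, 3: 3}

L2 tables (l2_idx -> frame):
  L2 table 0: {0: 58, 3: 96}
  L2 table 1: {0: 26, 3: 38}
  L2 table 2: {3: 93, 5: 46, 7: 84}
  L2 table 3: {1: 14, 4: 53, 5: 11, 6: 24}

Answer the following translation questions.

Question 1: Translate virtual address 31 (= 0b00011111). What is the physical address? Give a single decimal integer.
vaddr = 31 = 0b00011111
Split: l1_idx=0, l2_idx=3, offset=7
L1[0] = 0
L2[0][3] = 96
paddr = 96 * 8 + 7 = 775

Answer: 775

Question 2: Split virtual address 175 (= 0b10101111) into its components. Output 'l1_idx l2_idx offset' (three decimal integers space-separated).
vaddr = 175 = 0b10101111
  top 2 bits -> l1_idx = 2
  next 3 bits -> l2_idx = 5
  bottom 3 bits -> offset = 7

Answer: 2 5 7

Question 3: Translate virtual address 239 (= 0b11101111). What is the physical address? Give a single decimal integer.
vaddr = 239 = 0b11101111
Split: l1_idx=3, l2_idx=5, offset=7
L1[3] = 3
L2[3][5] = 11
paddr = 11 * 8 + 7 = 95

Answer: 95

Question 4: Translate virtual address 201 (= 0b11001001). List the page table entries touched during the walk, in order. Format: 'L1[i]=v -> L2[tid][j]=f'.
Answer: L1[3]=3 -> L2[3][1]=14

Derivation:
vaddr = 201 = 0b11001001
Split: l1_idx=3, l2_idx=1, offset=1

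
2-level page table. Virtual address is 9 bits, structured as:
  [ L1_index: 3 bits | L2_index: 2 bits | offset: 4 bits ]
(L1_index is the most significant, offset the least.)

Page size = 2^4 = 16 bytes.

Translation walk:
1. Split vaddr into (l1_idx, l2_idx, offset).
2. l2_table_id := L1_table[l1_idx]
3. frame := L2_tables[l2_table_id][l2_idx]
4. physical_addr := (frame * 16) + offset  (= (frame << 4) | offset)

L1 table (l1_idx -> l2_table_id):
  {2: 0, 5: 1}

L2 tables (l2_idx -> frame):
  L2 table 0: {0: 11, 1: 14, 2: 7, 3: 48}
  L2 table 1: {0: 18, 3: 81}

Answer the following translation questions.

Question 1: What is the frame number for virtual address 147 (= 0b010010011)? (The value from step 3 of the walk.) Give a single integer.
Answer: 14

Derivation:
vaddr = 147: l1_idx=2, l2_idx=1
L1[2] = 0; L2[0][1] = 14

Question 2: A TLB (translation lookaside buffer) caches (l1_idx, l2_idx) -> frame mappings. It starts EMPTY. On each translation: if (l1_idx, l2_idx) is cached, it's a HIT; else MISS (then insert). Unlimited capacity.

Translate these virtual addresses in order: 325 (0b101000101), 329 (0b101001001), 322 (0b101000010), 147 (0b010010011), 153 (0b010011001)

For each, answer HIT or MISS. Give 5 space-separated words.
Answer: MISS HIT HIT MISS HIT

Derivation:
vaddr=325: (5,0) not in TLB -> MISS, insert
vaddr=329: (5,0) in TLB -> HIT
vaddr=322: (5,0) in TLB -> HIT
vaddr=147: (2,1) not in TLB -> MISS, insert
vaddr=153: (2,1) in TLB -> HIT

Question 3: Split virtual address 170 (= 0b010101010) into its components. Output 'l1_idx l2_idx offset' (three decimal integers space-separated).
Answer: 2 2 10

Derivation:
vaddr = 170 = 0b010101010
  top 3 bits -> l1_idx = 2
  next 2 bits -> l2_idx = 2
  bottom 4 bits -> offset = 10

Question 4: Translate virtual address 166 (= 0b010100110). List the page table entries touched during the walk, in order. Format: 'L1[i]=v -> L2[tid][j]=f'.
Answer: L1[2]=0 -> L2[0][2]=7

Derivation:
vaddr = 166 = 0b010100110
Split: l1_idx=2, l2_idx=2, offset=6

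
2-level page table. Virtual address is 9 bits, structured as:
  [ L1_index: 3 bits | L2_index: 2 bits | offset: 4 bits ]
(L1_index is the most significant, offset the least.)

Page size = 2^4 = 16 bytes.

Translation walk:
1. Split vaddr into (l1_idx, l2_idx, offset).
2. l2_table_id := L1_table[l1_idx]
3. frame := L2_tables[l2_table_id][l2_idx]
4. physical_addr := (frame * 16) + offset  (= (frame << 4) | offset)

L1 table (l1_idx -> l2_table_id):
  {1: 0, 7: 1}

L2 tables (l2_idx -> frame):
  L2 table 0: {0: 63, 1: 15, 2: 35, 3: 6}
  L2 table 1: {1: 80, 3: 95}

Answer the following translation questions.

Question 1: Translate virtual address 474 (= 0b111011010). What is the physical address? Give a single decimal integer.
vaddr = 474 = 0b111011010
Split: l1_idx=7, l2_idx=1, offset=10
L1[7] = 1
L2[1][1] = 80
paddr = 80 * 16 + 10 = 1290

Answer: 1290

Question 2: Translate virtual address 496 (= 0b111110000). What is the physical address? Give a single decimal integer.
vaddr = 496 = 0b111110000
Split: l1_idx=7, l2_idx=3, offset=0
L1[7] = 1
L2[1][3] = 95
paddr = 95 * 16 + 0 = 1520

Answer: 1520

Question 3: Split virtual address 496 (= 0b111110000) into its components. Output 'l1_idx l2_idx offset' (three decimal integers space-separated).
vaddr = 496 = 0b111110000
  top 3 bits -> l1_idx = 7
  next 2 bits -> l2_idx = 3
  bottom 4 bits -> offset = 0

Answer: 7 3 0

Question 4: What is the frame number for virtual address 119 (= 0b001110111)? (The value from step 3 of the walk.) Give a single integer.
vaddr = 119: l1_idx=1, l2_idx=3
L1[1] = 0; L2[0][3] = 6

Answer: 6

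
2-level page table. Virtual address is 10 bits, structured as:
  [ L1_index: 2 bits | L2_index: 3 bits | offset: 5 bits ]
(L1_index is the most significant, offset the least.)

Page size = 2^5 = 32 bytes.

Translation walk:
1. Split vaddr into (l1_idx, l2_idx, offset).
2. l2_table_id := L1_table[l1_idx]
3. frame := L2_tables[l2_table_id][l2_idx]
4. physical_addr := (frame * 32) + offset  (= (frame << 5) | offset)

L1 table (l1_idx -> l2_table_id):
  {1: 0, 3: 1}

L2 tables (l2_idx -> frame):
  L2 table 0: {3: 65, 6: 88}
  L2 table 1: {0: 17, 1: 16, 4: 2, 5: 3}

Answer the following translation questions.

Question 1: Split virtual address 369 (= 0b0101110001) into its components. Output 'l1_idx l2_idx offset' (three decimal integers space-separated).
Answer: 1 3 17

Derivation:
vaddr = 369 = 0b0101110001
  top 2 bits -> l1_idx = 1
  next 3 bits -> l2_idx = 3
  bottom 5 bits -> offset = 17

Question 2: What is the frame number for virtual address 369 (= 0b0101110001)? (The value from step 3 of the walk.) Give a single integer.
Answer: 65

Derivation:
vaddr = 369: l1_idx=1, l2_idx=3
L1[1] = 0; L2[0][3] = 65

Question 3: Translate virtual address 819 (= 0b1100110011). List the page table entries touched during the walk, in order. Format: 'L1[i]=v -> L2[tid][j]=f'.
Answer: L1[3]=1 -> L2[1][1]=16

Derivation:
vaddr = 819 = 0b1100110011
Split: l1_idx=3, l2_idx=1, offset=19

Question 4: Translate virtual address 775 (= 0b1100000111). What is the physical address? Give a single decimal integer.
vaddr = 775 = 0b1100000111
Split: l1_idx=3, l2_idx=0, offset=7
L1[3] = 1
L2[1][0] = 17
paddr = 17 * 32 + 7 = 551

Answer: 551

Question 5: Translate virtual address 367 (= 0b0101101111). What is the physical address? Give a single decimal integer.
Answer: 2095

Derivation:
vaddr = 367 = 0b0101101111
Split: l1_idx=1, l2_idx=3, offset=15
L1[1] = 0
L2[0][3] = 65
paddr = 65 * 32 + 15 = 2095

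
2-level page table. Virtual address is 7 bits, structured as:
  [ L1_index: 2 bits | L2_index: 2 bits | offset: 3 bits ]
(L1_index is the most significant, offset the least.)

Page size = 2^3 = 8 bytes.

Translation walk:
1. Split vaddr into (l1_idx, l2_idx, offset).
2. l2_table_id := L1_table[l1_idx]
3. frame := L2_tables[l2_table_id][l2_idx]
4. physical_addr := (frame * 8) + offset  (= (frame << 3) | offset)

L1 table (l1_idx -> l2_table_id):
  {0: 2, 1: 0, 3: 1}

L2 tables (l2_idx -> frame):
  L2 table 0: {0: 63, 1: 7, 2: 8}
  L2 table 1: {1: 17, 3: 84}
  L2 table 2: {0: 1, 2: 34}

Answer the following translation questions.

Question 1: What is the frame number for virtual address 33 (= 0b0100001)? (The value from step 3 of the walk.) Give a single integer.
Answer: 63

Derivation:
vaddr = 33: l1_idx=1, l2_idx=0
L1[1] = 0; L2[0][0] = 63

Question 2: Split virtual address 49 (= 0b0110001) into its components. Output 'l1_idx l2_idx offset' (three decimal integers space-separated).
Answer: 1 2 1

Derivation:
vaddr = 49 = 0b0110001
  top 2 bits -> l1_idx = 1
  next 2 bits -> l2_idx = 2
  bottom 3 bits -> offset = 1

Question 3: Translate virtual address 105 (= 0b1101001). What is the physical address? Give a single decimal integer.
vaddr = 105 = 0b1101001
Split: l1_idx=3, l2_idx=1, offset=1
L1[3] = 1
L2[1][1] = 17
paddr = 17 * 8 + 1 = 137

Answer: 137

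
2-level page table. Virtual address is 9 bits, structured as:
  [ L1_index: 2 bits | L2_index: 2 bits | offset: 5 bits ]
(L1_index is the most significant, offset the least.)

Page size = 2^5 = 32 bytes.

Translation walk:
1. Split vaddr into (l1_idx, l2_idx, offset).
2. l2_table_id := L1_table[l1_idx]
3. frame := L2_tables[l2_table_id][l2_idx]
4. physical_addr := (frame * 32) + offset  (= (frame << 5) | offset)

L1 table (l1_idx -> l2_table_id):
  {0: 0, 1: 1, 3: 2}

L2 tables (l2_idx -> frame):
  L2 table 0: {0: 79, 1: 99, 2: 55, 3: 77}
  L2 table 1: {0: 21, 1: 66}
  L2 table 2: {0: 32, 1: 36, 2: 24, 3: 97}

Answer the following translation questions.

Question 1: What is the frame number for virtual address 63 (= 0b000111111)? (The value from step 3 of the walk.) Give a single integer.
vaddr = 63: l1_idx=0, l2_idx=1
L1[0] = 0; L2[0][1] = 99

Answer: 99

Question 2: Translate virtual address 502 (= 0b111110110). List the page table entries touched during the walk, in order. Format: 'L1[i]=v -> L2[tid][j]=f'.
vaddr = 502 = 0b111110110
Split: l1_idx=3, l2_idx=3, offset=22

Answer: L1[3]=2 -> L2[2][3]=97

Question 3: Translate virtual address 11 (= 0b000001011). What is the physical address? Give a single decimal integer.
Answer: 2539

Derivation:
vaddr = 11 = 0b000001011
Split: l1_idx=0, l2_idx=0, offset=11
L1[0] = 0
L2[0][0] = 79
paddr = 79 * 32 + 11 = 2539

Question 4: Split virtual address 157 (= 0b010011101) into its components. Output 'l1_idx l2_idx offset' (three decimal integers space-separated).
vaddr = 157 = 0b010011101
  top 2 bits -> l1_idx = 1
  next 2 bits -> l2_idx = 0
  bottom 5 bits -> offset = 29

Answer: 1 0 29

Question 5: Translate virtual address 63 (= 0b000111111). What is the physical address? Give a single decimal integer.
Answer: 3199

Derivation:
vaddr = 63 = 0b000111111
Split: l1_idx=0, l2_idx=1, offset=31
L1[0] = 0
L2[0][1] = 99
paddr = 99 * 32 + 31 = 3199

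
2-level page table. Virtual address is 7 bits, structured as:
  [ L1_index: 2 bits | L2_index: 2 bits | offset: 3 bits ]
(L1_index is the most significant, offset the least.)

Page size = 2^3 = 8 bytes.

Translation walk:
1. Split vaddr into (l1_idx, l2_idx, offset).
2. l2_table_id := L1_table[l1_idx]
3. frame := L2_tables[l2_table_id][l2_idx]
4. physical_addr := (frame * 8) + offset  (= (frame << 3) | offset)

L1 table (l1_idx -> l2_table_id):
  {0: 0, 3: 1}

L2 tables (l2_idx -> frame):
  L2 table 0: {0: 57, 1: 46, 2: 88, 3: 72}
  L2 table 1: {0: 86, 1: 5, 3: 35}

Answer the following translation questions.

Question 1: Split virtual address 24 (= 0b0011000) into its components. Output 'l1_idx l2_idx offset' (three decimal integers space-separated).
vaddr = 24 = 0b0011000
  top 2 bits -> l1_idx = 0
  next 2 bits -> l2_idx = 3
  bottom 3 bits -> offset = 0

Answer: 0 3 0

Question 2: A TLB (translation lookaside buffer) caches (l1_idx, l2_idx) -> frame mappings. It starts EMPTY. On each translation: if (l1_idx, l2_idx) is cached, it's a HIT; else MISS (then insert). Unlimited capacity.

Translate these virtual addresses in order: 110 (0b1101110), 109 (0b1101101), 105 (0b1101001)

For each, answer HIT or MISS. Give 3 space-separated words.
Answer: MISS HIT HIT

Derivation:
vaddr=110: (3,1) not in TLB -> MISS, insert
vaddr=109: (3,1) in TLB -> HIT
vaddr=105: (3,1) in TLB -> HIT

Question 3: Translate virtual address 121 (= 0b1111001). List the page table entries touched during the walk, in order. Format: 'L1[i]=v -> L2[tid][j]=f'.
Answer: L1[3]=1 -> L2[1][3]=35

Derivation:
vaddr = 121 = 0b1111001
Split: l1_idx=3, l2_idx=3, offset=1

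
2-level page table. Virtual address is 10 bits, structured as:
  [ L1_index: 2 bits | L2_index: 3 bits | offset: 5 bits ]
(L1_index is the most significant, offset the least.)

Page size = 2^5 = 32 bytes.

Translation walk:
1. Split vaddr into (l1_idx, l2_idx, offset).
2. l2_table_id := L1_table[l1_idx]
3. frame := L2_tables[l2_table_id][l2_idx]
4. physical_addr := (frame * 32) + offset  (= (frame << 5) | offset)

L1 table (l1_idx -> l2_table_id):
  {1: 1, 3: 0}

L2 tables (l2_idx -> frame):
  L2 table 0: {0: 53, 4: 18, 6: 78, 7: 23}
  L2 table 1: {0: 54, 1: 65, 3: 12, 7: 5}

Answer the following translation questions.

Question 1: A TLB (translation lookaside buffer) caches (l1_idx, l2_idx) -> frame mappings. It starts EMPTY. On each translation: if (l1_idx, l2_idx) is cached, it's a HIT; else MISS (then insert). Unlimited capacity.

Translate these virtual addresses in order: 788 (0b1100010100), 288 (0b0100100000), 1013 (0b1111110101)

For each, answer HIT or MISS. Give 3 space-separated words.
Answer: MISS MISS MISS

Derivation:
vaddr=788: (3,0) not in TLB -> MISS, insert
vaddr=288: (1,1) not in TLB -> MISS, insert
vaddr=1013: (3,7) not in TLB -> MISS, insert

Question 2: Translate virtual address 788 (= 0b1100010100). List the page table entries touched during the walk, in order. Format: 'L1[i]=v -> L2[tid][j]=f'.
vaddr = 788 = 0b1100010100
Split: l1_idx=3, l2_idx=0, offset=20

Answer: L1[3]=0 -> L2[0][0]=53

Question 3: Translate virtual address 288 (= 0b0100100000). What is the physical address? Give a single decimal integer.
vaddr = 288 = 0b0100100000
Split: l1_idx=1, l2_idx=1, offset=0
L1[1] = 1
L2[1][1] = 65
paddr = 65 * 32 + 0 = 2080

Answer: 2080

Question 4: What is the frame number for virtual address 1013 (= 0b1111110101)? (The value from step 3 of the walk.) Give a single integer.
Answer: 23

Derivation:
vaddr = 1013: l1_idx=3, l2_idx=7
L1[3] = 0; L2[0][7] = 23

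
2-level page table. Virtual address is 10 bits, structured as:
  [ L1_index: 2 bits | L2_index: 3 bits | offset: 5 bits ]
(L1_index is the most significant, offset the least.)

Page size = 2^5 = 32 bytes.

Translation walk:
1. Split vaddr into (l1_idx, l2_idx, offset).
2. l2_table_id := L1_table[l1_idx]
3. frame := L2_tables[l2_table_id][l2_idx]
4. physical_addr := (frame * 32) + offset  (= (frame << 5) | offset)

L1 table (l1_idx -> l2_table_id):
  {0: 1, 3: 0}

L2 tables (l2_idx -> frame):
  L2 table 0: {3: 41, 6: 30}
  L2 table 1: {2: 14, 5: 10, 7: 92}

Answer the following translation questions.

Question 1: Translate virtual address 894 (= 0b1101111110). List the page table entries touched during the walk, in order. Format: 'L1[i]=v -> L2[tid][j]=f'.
vaddr = 894 = 0b1101111110
Split: l1_idx=3, l2_idx=3, offset=30

Answer: L1[3]=0 -> L2[0][3]=41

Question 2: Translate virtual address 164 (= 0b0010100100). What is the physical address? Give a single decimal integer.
Answer: 324

Derivation:
vaddr = 164 = 0b0010100100
Split: l1_idx=0, l2_idx=5, offset=4
L1[0] = 1
L2[1][5] = 10
paddr = 10 * 32 + 4 = 324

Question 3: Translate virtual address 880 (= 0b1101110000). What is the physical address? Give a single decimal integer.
vaddr = 880 = 0b1101110000
Split: l1_idx=3, l2_idx=3, offset=16
L1[3] = 0
L2[0][3] = 41
paddr = 41 * 32 + 16 = 1328

Answer: 1328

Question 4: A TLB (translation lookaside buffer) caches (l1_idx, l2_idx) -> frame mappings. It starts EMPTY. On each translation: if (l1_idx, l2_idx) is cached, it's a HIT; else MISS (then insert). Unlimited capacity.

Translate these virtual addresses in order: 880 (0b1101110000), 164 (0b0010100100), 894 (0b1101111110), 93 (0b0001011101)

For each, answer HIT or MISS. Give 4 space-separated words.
Answer: MISS MISS HIT MISS

Derivation:
vaddr=880: (3,3) not in TLB -> MISS, insert
vaddr=164: (0,5) not in TLB -> MISS, insert
vaddr=894: (3,3) in TLB -> HIT
vaddr=93: (0,2) not in TLB -> MISS, insert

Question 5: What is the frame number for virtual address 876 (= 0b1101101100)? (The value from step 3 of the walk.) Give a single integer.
Answer: 41

Derivation:
vaddr = 876: l1_idx=3, l2_idx=3
L1[3] = 0; L2[0][3] = 41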